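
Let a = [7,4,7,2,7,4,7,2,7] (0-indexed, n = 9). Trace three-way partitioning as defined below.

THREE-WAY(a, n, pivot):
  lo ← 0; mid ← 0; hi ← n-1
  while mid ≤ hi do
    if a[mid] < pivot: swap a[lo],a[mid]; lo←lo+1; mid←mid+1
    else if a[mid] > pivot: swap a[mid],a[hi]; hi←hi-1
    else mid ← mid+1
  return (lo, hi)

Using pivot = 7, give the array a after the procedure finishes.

[4,2,4,2,7,7,7,7,7]

lo=0 mid=0 hi=8
7=7: mid=1
4<7: swap(0,1), lo=1 mid=2 ⇒ [4,7,7,2,7,4,7,2,7]
7=7: mid=3
2<7: swap(1,3), lo=2 mid=4 ⇒ [4,2,7,7,7,4,7,2,7]
7=7: mid=5
4<7: swap(2,5), lo=3 mid=6 ⇒ [4,2,4,7,7,7,7,2,7]
7=7: mid=7
2<7: swap(3,7), lo=4 mid=8 ⇒ [4,2,4,2,7,7,7,7,7]
7=7: mid=9
done. lo=4 hi=8; a=[4,2,4,2,7,7,7,7,7]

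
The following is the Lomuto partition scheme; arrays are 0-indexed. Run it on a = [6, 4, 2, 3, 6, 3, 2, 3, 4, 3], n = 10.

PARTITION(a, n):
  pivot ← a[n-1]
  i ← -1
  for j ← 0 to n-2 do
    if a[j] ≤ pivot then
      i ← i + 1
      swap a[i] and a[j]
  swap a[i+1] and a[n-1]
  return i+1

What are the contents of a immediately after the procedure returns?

[2, 3, 3, 2, 3, 3, 4, 6, 4, 6]

pivot = a[9] = 3; i = -1
j=0: a[0]=6 > 3 → no swap
j=1: a[1]=4 > 3 → no swap
j=2: a[2]=2 ≤ 3 → i=0, swap a[0],a[2] → [2, 4, 6, 3, 6, 3, 2, 3, 4, 3]
j=3: a[3]=3 ≤ 3 → i=1, swap a[1],a[3] → [2, 3, 6, 4, 6, 3, 2, 3, 4, 3]
j=4: a[4]=6 > 3 → no swap
j=5: a[5]=3 ≤ 3 → i=2, swap a[2],a[5] → [2, 3, 3, 4, 6, 6, 2, 3, 4, 3]
j=6: a[6]=2 ≤ 3 → i=3, swap a[3],a[6] → [2, 3, 3, 2, 6, 6, 4, 3, 4, 3]
j=7: a[7]=3 ≤ 3 → i=4, swap a[4],a[7] → [2, 3, 3, 2, 3, 6, 4, 6, 4, 3]
j=8: a[8]=4 > 3 → no swap
final swap a[5],a[9] → [2, 3, 3, 2, 3, 3, 4, 6, 4, 6]; return 5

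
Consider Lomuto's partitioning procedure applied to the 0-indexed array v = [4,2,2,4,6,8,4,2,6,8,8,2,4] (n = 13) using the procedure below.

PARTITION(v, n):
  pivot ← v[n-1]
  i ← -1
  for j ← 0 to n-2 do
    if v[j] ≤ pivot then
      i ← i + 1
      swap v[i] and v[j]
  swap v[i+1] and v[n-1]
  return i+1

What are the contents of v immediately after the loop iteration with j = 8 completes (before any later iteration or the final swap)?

[4,2,2,4,4,2,6,8,6,8,8,2,4]

pivot=4, i=-1
j=0: 4≤4, i=0, swap(0,0) ⇒ [4,2,2,4,6,8,4,2,6,8,8,2,4]
j=1: 2≤4, i=1, swap(1,1) ⇒ [4,2,2,4,6,8,4,2,6,8,8,2,4]
j=2: 2≤4, i=2, swap(2,2) ⇒ [4,2,2,4,6,8,4,2,6,8,8,2,4]
j=3: 4≤4, i=3, swap(3,3) ⇒ [4,2,2,4,6,8,4,2,6,8,8,2,4]
j=4: 6>4, skip
j=5: 8>4, skip
j=6: 4≤4, i=4, swap(4,6) ⇒ [4,2,2,4,4,8,6,2,6,8,8,2,4]
j=7: 2≤4, i=5, swap(5,7) ⇒ [4,2,2,4,4,2,6,8,6,8,8,2,4]
j=8: 6>4, skip
(after j=8) v = [4,2,2,4,4,2,6,8,6,8,8,2,4]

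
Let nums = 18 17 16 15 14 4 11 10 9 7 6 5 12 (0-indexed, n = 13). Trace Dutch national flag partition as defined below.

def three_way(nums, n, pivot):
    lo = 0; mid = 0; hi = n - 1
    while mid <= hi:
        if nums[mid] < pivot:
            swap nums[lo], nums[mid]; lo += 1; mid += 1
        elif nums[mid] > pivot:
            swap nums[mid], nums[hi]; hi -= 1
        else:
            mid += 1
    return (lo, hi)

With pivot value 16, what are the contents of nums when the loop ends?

pivot = 16; lo=0, mid=0, hi=12
nums[mid]=18>16: swap nums[0],nums[12]; hi=11 → 12 17 16 15 14 4 11 10 9 7 6 5 18
nums[mid]=12<16: swap nums[0],nums[0]; lo=1,mid=1 → 12 17 16 15 14 4 11 10 9 7 6 5 18
nums[mid]=17>16: swap nums[1],nums[11]; hi=10 → 12 5 16 15 14 4 11 10 9 7 6 17 18
nums[mid]=5<16: swap nums[1],nums[1]; lo=2,mid=2 → 12 5 16 15 14 4 11 10 9 7 6 17 18
nums[mid]=16=16: mid=3
nums[mid]=15<16: swap nums[2],nums[3]; lo=3,mid=4 → 12 5 15 16 14 4 11 10 9 7 6 17 18
nums[mid]=14<16: swap nums[3],nums[4]; lo=4,mid=5 → 12 5 15 14 16 4 11 10 9 7 6 17 18
nums[mid]=4<16: swap nums[4],nums[5]; lo=5,mid=6 → 12 5 15 14 4 16 11 10 9 7 6 17 18
nums[mid]=11<16: swap nums[5],nums[6]; lo=6,mid=7 → 12 5 15 14 4 11 16 10 9 7 6 17 18
nums[mid]=10<16: swap nums[6],nums[7]; lo=7,mid=8 → 12 5 15 14 4 11 10 16 9 7 6 17 18
nums[mid]=9<16: swap nums[7],nums[8]; lo=8,mid=9 → 12 5 15 14 4 11 10 9 16 7 6 17 18
nums[mid]=7<16: swap nums[8],nums[9]; lo=9,mid=10 → 12 5 15 14 4 11 10 9 7 16 6 17 18
nums[mid]=6<16: swap nums[9],nums[10]; lo=10,mid=11 → 12 5 15 14 4 11 10 9 7 6 16 17 18
end: lo=10, hi=10; nums = 12 5 15 14 4 11 10 9 7 6 16 17 18

12 5 15 14 4 11 10 9 7 6 16 17 18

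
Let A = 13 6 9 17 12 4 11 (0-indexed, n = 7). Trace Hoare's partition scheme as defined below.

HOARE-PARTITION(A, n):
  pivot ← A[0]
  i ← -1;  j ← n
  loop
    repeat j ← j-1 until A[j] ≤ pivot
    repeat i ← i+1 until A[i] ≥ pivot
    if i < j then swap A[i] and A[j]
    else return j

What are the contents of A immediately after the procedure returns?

pivot=13
j stops at 6 (11), i stops at 0 (13); swap ⇒ 11 6 9 17 12 4 13
j stops at 5 (4), i stops at 3 (17); swap ⇒ 11 6 9 4 12 17 13
j stops at 4, i stops at 5; i≥j ⇒ return 4. A=11 6 9 4 12 17 13

11 6 9 4 12 17 13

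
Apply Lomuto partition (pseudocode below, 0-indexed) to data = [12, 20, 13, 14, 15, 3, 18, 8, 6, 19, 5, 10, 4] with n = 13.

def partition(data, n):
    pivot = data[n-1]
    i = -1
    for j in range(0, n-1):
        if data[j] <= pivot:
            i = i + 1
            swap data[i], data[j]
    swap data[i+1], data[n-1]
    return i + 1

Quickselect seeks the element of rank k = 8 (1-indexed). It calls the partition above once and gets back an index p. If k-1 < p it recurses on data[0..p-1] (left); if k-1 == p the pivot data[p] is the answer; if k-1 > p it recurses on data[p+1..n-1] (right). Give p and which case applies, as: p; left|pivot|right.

pivot = data[12] = 4; i = -1
j=0: data[0]=12 > 4 → no swap
j=1: data[1]=20 > 4 → no swap
j=2: data[2]=13 > 4 → no swap
j=3: data[3]=14 > 4 → no swap
j=4: data[4]=15 > 4 → no swap
j=5: data[5]=3 ≤ 4 → i=0, swap data[0],data[5] → [3, 20, 13, 14, 15, 12, 18, 8, 6, 19, 5, 10, 4]
j=6: data[6]=18 > 4 → no swap
j=7: data[7]=8 > 4 → no swap
j=8: data[8]=6 > 4 → no swap
j=9: data[9]=19 > 4 → no swap
j=10: data[10]=5 > 4 → no swap
j=11: data[11]=10 > 4 → no swap
final swap data[1],data[12] → [3, 4, 13, 14, 15, 12, 18, 8, 6, 19, 5, 10, 20]; return 1
p = 1; k-1 = 7 > 1 ⇒ right

1; right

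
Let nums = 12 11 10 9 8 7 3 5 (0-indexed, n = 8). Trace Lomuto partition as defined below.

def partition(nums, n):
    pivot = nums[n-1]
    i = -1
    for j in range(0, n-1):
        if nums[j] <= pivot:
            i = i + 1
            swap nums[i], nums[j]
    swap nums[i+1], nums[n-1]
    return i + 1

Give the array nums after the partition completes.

pivot=5, i=-1
j=0: 12>5, skip
j=1: 11>5, skip
j=2: 10>5, skip
j=3: 9>5, skip
j=4: 8>5, skip
j=5: 7>5, skip
j=6: 3≤5, i=0, swap(0,6) ⇒ 3 11 10 9 8 7 12 5
swap(1,7) ⇒ 3 5 10 9 8 7 12 11; return 1

3 5 10 9 8 7 12 11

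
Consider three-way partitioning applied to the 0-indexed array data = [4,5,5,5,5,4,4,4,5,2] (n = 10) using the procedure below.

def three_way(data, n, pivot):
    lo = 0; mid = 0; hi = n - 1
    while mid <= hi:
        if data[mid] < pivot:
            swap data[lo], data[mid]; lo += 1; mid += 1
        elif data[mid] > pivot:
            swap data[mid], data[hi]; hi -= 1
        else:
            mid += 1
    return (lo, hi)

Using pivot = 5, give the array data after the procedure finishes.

[4,4,4,4,2,5,5,5,5,5]

lo=0 mid=0 hi=9
4<5: swap(0,0), lo=1 mid=1 ⇒ [4,5,5,5,5,4,4,4,5,2]
5=5: mid=2
5=5: mid=3
5=5: mid=4
5=5: mid=5
4<5: swap(1,5), lo=2 mid=6 ⇒ [4,4,5,5,5,5,4,4,5,2]
4<5: swap(2,6), lo=3 mid=7 ⇒ [4,4,4,5,5,5,5,4,5,2]
4<5: swap(3,7), lo=4 mid=8 ⇒ [4,4,4,4,5,5,5,5,5,2]
5=5: mid=9
2<5: swap(4,9), lo=5 mid=10 ⇒ [4,4,4,4,2,5,5,5,5,5]
done. lo=5 hi=9; data=[4,4,4,4,2,5,5,5,5,5]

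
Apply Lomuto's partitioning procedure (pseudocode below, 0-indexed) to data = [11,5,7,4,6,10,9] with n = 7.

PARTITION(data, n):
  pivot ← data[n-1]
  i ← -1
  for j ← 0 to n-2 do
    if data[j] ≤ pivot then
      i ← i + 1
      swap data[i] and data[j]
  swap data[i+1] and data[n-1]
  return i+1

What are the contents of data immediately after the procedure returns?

pivot=9, i=-1
j=0: 11>9, skip
j=1: 5≤9, i=0, swap(0,1) ⇒ [5,11,7,4,6,10,9]
j=2: 7≤9, i=1, swap(1,2) ⇒ [5,7,11,4,6,10,9]
j=3: 4≤9, i=2, swap(2,3) ⇒ [5,7,4,11,6,10,9]
j=4: 6≤9, i=3, swap(3,4) ⇒ [5,7,4,6,11,10,9]
j=5: 10>9, skip
swap(4,6) ⇒ [5,7,4,6,9,10,11]; return 4

[5,7,4,6,9,10,11]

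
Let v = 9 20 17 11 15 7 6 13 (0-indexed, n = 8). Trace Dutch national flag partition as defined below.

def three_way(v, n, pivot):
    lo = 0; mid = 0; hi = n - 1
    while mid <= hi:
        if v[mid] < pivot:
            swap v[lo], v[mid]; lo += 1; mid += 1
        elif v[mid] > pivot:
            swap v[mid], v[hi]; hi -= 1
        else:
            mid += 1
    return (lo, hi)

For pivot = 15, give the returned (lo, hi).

(5, 5)

pivot = 15; lo=0, mid=0, hi=7
v[mid]=9<15: swap v[0],v[0]; lo=1,mid=1 → 9 20 17 11 15 7 6 13
v[mid]=20>15: swap v[1],v[7]; hi=6 → 9 13 17 11 15 7 6 20
v[mid]=13<15: swap v[1],v[1]; lo=2,mid=2 → 9 13 17 11 15 7 6 20
v[mid]=17>15: swap v[2],v[6]; hi=5 → 9 13 6 11 15 7 17 20
v[mid]=6<15: swap v[2],v[2]; lo=3,mid=3 → 9 13 6 11 15 7 17 20
v[mid]=11<15: swap v[3],v[3]; lo=4,mid=4 → 9 13 6 11 15 7 17 20
v[mid]=15=15: mid=5
v[mid]=7<15: swap v[4],v[5]; lo=5,mid=6 → 9 13 6 11 7 15 17 20
end: lo=5, hi=5; v = 9 13 6 11 7 15 17 20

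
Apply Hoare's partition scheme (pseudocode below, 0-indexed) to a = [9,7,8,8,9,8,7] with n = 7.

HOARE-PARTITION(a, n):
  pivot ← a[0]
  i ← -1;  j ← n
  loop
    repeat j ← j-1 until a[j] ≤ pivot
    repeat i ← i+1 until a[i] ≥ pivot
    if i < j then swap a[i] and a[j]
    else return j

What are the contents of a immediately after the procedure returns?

pivot=9
j stops at 6 (7), i stops at 0 (9); swap ⇒ [7,7,8,8,9,8,9]
j stops at 5 (8), i stops at 4 (9); swap ⇒ [7,7,8,8,8,9,9]
j stops at 4, i stops at 5; i≥j ⇒ return 4. a=[7,7,8,8,8,9,9]

[7,7,8,8,8,9,9]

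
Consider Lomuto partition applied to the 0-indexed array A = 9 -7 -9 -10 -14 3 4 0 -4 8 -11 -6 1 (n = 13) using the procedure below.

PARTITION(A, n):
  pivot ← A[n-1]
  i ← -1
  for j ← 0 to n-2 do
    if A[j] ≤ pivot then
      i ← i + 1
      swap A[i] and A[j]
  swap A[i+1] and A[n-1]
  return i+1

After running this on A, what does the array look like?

pivot = A[12] = 1; i = -1
j=0: A[0]=9 > 1 → no swap
j=1: A[1]=-7 ≤ 1 → i=0, swap A[0],A[1] → -7 9 -9 -10 -14 3 4 0 -4 8 -11 -6 1
j=2: A[2]=-9 ≤ 1 → i=1, swap A[1],A[2] → -7 -9 9 -10 -14 3 4 0 -4 8 -11 -6 1
j=3: A[3]=-10 ≤ 1 → i=2, swap A[2],A[3] → -7 -9 -10 9 -14 3 4 0 -4 8 -11 -6 1
j=4: A[4]=-14 ≤ 1 → i=3, swap A[3],A[4] → -7 -9 -10 -14 9 3 4 0 -4 8 -11 -6 1
j=5: A[5]=3 > 1 → no swap
j=6: A[6]=4 > 1 → no swap
j=7: A[7]=0 ≤ 1 → i=4, swap A[4],A[7] → -7 -9 -10 -14 0 3 4 9 -4 8 -11 -6 1
j=8: A[8]=-4 ≤ 1 → i=5, swap A[5],A[8] → -7 -9 -10 -14 0 -4 4 9 3 8 -11 -6 1
j=9: A[9]=8 > 1 → no swap
j=10: A[10]=-11 ≤ 1 → i=6, swap A[6],A[10] → -7 -9 -10 -14 0 -4 -11 9 3 8 4 -6 1
j=11: A[11]=-6 ≤ 1 → i=7, swap A[7],A[11] → -7 -9 -10 -14 0 -4 -11 -6 3 8 4 9 1
final swap A[8],A[12] → -7 -9 -10 -14 0 -4 -11 -6 1 8 4 9 3; return 8

-7 -9 -10 -14 0 -4 -11 -6 1 8 4 9 3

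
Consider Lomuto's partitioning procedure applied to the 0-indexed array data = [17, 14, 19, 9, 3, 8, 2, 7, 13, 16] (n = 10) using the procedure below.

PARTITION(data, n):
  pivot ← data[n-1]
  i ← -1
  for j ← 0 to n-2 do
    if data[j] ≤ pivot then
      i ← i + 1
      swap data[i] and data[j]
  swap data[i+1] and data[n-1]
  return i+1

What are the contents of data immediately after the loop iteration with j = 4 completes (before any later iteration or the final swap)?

pivot = data[9] = 16; i = -1
j=0: data[0]=17 > 16 → no swap
j=1: data[1]=14 ≤ 16 → i=0, swap data[0],data[1] → [14, 17, 19, 9, 3, 8, 2, 7, 13, 16]
j=2: data[2]=19 > 16 → no swap
j=3: data[3]=9 ≤ 16 → i=1, swap data[1],data[3] → [14, 9, 19, 17, 3, 8, 2, 7, 13, 16]
j=4: data[4]=3 ≤ 16 → i=2, swap data[2],data[4] → [14, 9, 3, 17, 19, 8, 2, 7, 13, 16]
(after j=4) data = [14, 9, 3, 17, 19, 8, 2, 7, 13, 16]

[14, 9, 3, 17, 19, 8, 2, 7, 13, 16]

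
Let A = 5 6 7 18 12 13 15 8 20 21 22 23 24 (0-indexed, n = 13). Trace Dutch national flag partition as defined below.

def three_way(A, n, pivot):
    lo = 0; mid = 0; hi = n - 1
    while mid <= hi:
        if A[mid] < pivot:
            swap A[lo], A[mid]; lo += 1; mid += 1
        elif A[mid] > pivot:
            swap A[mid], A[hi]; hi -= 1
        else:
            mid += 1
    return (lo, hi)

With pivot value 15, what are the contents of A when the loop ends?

5 6 7 8 12 13 15 20 21 22 23 24 18

lo=0 mid=0 hi=12
5<15: swap(0,0), lo=1 mid=1 ⇒ 5 6 7 18 12 13 15 8 20 21 22 23 24
6<15: swap(1,1), lo=2 mid=2 ⇒ 5 6 7 18 12 13 15 8 20 21 22 23 24
7<15: swap(2,2), lo=3 mid=3 ⇒ 5 6 7 18 12 13 15 8 20 21 22 23 24
18>15: swap(3,12), hi=11 ⇒ 5 6 7 24 12 13 15 8 20 21 22 23 18
24>15: swap(3,11), hi=10 ⇒ 5 6 7 23 12 13 15 8 20 21 22 24 18
23>15: swap(3,10), hi=9 ⇒ 5 6 7 22 12 13 15 8 20 21 23 24 18
22>15: swap(3,9), hi=8 ⇒ 5 6 7 21 12 13 15 8 20 22 23 24 18
21>15: swap(3,8), hi=7 ⇒ 5 6 7 20 12 13 15 8 21 22 23 24 18
20>15: swap(3,7), hi=6 ⇒ 5 6 7 8 12 13 15 20 21 22 23 24 18
8<15: swap(3,3), lo=4 mid=4 ⇒ 5 6 7 8 12 13 15 20 21 22 23 24 18
12<15: swap(4,4), lo=5 mid=5 ⇒ 5 6 7 8 12 13 15 20 21 22 23 24 18
13<15: swap(5,5), lo=6 mid=6 ⇒ 5 6 7 8 12 13 15 20 21 22 23 24 18
15=15: mid=7
done. lo=6 hi=6; A=5 6 7 8 12 13 15 20 21 22 23 24 18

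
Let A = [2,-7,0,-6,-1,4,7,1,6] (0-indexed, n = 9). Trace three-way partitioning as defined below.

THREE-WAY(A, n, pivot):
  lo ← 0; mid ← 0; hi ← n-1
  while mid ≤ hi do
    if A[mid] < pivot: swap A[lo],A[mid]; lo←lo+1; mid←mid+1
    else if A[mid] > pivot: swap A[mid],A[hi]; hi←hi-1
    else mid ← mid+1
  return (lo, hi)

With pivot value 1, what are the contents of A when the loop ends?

[-7,0,-6,-1,1,7,4,6,2]

lo=0 mid=0 hi=8
2>1: swap(0,8), hi=7 ⇒ [6,-7,0,-6,-1,4,7,1,2]
6>1: swap(0,7), hi=6 ⇒ [1,-7,0,-6,-1,4,7,6,2]
1=1: mid=1
-7<1: swap(0,1), lo=1 mid=2 ⇒ [-7,1,0,-6,-1,4,7,6,2]
0<1: swap(1,2), lo=2 mid=3 ⇒ [-7,0,1,-6,-1,4,7,6,2]
-6<1: swap(2,3), lo=3 mid=4 ⇒ [-7,0,-6,1,-1,4,7,6,2]
-1<1: swap(3,4), lo=4 mid=5 ⇒ [-7,0,-6,-1,1,4,7,6,2]
4>1: swap(5,6), hi=5 ⇒ [-7,0,-6,-1,1,7,4,6,2]
7>1: swap(5,5), hi=4 ⇒ [-7,0,-6,-1,1,7,4,6,2]
done. lo=4 hi=4; A=[-7,0,-6,-1,1,7,4,6,2]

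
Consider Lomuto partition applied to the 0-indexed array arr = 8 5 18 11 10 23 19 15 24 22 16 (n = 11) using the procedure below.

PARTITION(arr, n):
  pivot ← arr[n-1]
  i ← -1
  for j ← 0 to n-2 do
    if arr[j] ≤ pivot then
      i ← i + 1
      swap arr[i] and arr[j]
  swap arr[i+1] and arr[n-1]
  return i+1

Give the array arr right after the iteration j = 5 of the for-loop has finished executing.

pivot = arr[10] = 16; i = -1
j=0: arr[0]=8 ≤ 16 → i=0, swap arr[0],arr[0] (no change) → 8 5 18 11 10 23 19 15 24 22 16
j=1: arr[1]=5 ≤ 16 → i=1, swap arr[1],arr[1] (no change) → 8 5 18 11 10 23 19 15 24 22 16
j=2: arr[2]=18 > 16 → no swap
j=3: arr[3]=11 ≤ 16 → i=2, swap arr[2],arr[3] → 8 5 11 18 10 23 19 15 24 22 16
j=4: arr[4]=10 ≤ 16 → i=3, swap arr[3],arr[4] → 8 5 11 10 18 23 19 15 24 22 16
j=5: arr[5]=23 > 16 → no swap
(after j=5) arr = 8 5 11 10 18 23 19 15 24 22 16

8 5 11 10 18 23 19 15 24 22 16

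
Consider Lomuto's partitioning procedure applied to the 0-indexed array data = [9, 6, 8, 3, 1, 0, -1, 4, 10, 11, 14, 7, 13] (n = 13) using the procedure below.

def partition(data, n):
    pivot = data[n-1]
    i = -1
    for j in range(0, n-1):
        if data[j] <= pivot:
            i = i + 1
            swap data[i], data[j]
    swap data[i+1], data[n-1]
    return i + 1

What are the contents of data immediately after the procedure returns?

[9, 6, 8, 3, 1, 0, -1, 4, 10, 11, 7, 13, 14]

pivot = data[12] = 13; i = -1
j=0: data[0]=9 ≤ 13 → i=0, swap data[0],data[0] (no change) → [9, 6, 8, 3, 1, 0, -1, 4, 10, 11, 14, 7, 13]
j=1: data[1]=6 ≤ 13 → i=1, swap data[1],data[1] (no change) → [9, 6, 8, 3, 1, 0, -1, 4, 10, 11, 14, 7, 13]
j=2: data[2]=8 ≤ 13 → i=2, swap data[2],data[2] (no change) → [9, 6, 8, 3, 1, 0, -1, 4, 10, 11, 14, 7, 13]
j=3: data[3]=3 ≤ 13 → i=3, swap data[3],data[3] (no change) → [9, 6, 8, 3, 1, 0, -1, 4, 10, 11, 14, 7, 13]
j=4: data[4]=1 ≤ 13 → i=4, swap data[4],data[4] (no change) → [9, 6, 8, 3, 1, 0, -1, 4, 10, 11, 14, 7, 13]
j=5: data[5]=0 ≤ 13 → i=5, swap data[5],data[5] (no change) → [9, 6, 8, 3, 1, 0, -1, 4, 10, 11, 14, 7, 13]
j=6: data[6]=-1 ≤ 13 → i=6, swap data[6],data[6] (no change) → [9, 6, 8, 3, 1, 0, -1, 4, 10, 11, 14, 7, 13]
j=7: data[7]=4 ≤ 13 → i=7, swap data[7],data[7] (no change) → [9, 6, 8, 3, 1, 0, -1, 4, 10, 11, 14, 7, 13]
j=8: data[8]=10 ≤ 13 → i=8, swap data[8],data[8] (no change) → [9, 6, 8, 3, 1, 0, -1, 4, 10, 11, 14, 7, 13]
j=9: data[9]=11 ≤ 13 → i=9, swap data[9],data[9] (no change) → [9, 6, 8, 3, 1, 0, -1, 4, 10, 11, 14, 7, 13]
j=10: data[10]=14 > 13 → no swap
j=11: data[11]=7 ≤ 13 → i=10, swap data[10],data[11] → [9, 6, 8, 3, 1, 0, -1, 4, 10, 11, 7, 14, 13]
final swap data[11],data[12] → [9, 6, 8, 3, 1, 0, -1, 4, 10, 11, 7, 13, 14]; return 11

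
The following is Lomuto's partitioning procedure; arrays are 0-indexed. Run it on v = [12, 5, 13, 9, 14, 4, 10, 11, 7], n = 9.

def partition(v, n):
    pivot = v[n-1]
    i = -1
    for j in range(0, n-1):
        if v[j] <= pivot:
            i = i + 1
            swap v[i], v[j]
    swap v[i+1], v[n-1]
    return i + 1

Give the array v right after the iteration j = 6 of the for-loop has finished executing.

pivot = v[8] = 7; i = -1
j=0: v[0]=12 > 7 → no swap
j=1: v[1]=5 ≤ 7 → i=0, swap v[0],v[1] → [5, 12, 13, 9, 14, 4, 10, 11, 7]
j=2: v[2]=13 > 7 → no swap
j=3: v[3]=9 > 7 → no swap
j=4: v[4]=14 > 7 → no swap
j=5: v[5]=4 ≤ 7 → i=1, swap v[1],v[5] → [5, 4, 13, 9, 14, 12, 10, 11, 7]
j=6: v[6]=10 > 7 → no swap
(after j=6) v = [5, 4, 13, 9, 14, 12, 10, 11, 7]

[5, 4, 13, 9, 14, 12, 10, 11, 7]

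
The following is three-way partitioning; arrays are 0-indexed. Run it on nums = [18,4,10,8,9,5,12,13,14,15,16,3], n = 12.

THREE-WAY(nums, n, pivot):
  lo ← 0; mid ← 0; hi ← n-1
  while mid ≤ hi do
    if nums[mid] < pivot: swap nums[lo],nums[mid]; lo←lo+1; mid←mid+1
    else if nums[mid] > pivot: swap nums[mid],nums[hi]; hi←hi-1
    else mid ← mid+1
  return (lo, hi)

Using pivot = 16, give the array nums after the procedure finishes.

lo=0 mid=0 hi=11
18>16: swap(0,11), hi=10 ⇒ [3,4,10,8,9,5,12,13,14,15,16,18]
3<16: swap(0,0), lo=1 mid=1 ⇒ [3,4,10,8,9,5,12,13,14,15,16,18]
4<16: swap(1,1), lo=2 mid=2 ⇒ [3,4,10,8,9,5,12,13,14,15,16,18]
10<16: swap(2,2), lo=3 mid=3 ⇒ [3,4,10,8,9,5,12,13,14,15,16,18]
8<16: swap(3,3), lo=4 mid=4 ⇒ [3,4,10,8,9,5,12,13,14,15,16,18]
9<16: swap(4,4), lo=5 mid=5 ⇒ [3,4,10,8,9,5,12,13,14,15,16,18]
5<16: swap(5,5), lo=6 mid=6 ⇒ [3,4,10,8,9,5,12,13,14,15,16,18]
12<16: swap(6,6), lo=7 mid=7 ⇒ [3,4,10,8,9,5,12,13,14,15,16,18]
13<16: swap(7,7), lo=8 mid=8 ⇒ [3,4,10,8,9,5,12,13,14,15,16,18]
14<16: swap(8,8), lo=9 mid=9 ⇒ [3,4,10,8,9,5,12,13,14,15,16,18]
15<16: swap(9,9), lo=10 mid=10 ⇒ [3,4,10,8,9,5,12,13,14,15,16,18]
16=16: mid=11
done. lo=10 hi=10; nums=[3,4,10,8,9,5,12,13,14,15,16,18]

[3,4,10,8,9,5,12,13,14,15,16,18]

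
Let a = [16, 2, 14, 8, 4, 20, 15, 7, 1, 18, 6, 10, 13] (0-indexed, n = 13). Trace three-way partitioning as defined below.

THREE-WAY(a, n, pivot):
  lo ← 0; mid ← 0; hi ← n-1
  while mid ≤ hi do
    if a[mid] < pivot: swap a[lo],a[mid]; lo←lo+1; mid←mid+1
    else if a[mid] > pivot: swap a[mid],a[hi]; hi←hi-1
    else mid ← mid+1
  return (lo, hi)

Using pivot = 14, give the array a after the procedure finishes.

[13, 2, 8, 4, 10, 6, 7, 1, 14, 18, 15, 20, 16]

lo=0 mid=0 hi=12
16>14: swap(0,12), hi=11 ⇒ [13, 2, 14, 8, 4, 20, 15, 7, 1, 18, 6, 10, 16]
13<14: swap(0,0), lo=1 mid=1 ⇒ [13, 2, 14, 8, 4, 20, 15, 7, 1, 18, 6, 10, 16]
2<14: swap(1,1), lo=2 mid=2 ⇒ [13, 2, 14, 8, 4, 20, 15, 7, 1, 18, 6, 10, 16]
14=14: mid=3
8<14: swap(2,3), lo=3 mid=4 ⇒ [13, 2, 8, 14, 4, 20, 15, 7, 1, 18, 6, 10, 16]
4<14: swap(3,4), lo=4 mid=5 ⇒ [13, 2, 8, 4, 14, 20, 15, 7, 1, 18, 6, 10, 16]
20>14: swap(5,11), hi=10 ⇒ [13, 2, 8, 4, 14, 10, 15, 7, 1, 18, 6, 20, 16]
10<14: swap(4,5), lo=5 mid=6 ⇒ [13, 2, 8, 4, 10, 14, 15, 7, 1, 18, 6, 20, 16]
15>14: swap(6,10), hi=9 ⇒ [13, 2, 8, 4, 10, 14, 6, 7, 1, 18, 15, 20, 16]
6<14: swap(5,6), lo=6 mid=7 ⇒ [13, 2, 8, 4, 10, 6, 14, 7, 1, 18, 15, 20, 16]
7<14: swap(6,7), lo=7 mid=8 ⇒ [13, 2, 8, 4, 10, 6, 7, 14, 1, 18, 15, 20, 16]
1<14: swap(7,8), lo=8 mid=9 ⇒ [13, 2, 8, 4, 10, 6, 7, 1, 14, 18, 15, 20, 16]
18>14: swap(9,9), hi=8 ⇒ [13, 2, 8, 4, 10, 6, 7, 1, 14, 18, 15, 20, 16]
done. lo=8 hi=8; a=[13, 2, 8, 4, 10, 6, 7, 1, 14, 18, 15, 20, 16]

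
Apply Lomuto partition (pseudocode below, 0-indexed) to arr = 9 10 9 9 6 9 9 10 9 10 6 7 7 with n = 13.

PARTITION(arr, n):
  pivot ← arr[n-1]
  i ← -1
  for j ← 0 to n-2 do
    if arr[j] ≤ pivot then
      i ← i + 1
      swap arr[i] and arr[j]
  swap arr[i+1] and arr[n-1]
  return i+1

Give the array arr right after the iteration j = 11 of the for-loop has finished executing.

pivot = arr[12] = 7; i = -1
j=0: arr[0]=9 > 7 → no swap
j=1: arr[1]=10 > 7 → no swap
j=2: arr[2]=9 > 7 → no swap
j=3: arr[3]=9 > 7 → no swap
j=4: arr[4]=6 ≤ 7 → i=0, swap arr[0],arr[4] → 6 10 9 9 9 9 9 10 9 10 6 7 7
j=5: arr[5]=9 > 7 → no swap
j=6: arr[6]=9 > 7 → no swap
j=7: arr[7]=10 > 7 → no swap
j=8: arr[8]=9 > 7 → no swap
j=9: arr[9]=10 > 7 → no swap
j=10: arr[10]=6 ≤ 7 → i=1, swap arr[1],arr[10] → 6 6 9 9 9 9 9 10 9 10 10 7 7
j=11: arr[11]=7 ≤ 7 → i=2, swap arr[2],arr[11] → 6 6 7 9 9 9 9 10 9 10 10 9 7
(after j=11) arr = 6 6 7 9 9 9 9 10 9 10 10 9 7

6 6 7 9 9 9 9 10 9 10 10 9 7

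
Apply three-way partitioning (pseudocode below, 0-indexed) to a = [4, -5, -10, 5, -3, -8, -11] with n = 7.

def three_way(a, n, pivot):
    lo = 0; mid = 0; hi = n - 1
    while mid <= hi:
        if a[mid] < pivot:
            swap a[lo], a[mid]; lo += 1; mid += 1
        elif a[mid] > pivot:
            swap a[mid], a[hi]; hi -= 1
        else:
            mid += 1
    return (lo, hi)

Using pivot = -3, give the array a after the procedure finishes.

[-11, -5, -10, -8, -3, 5, 4]

lo=0 mid=0 hi=6
4>-3: swap(0,6), hi=5 ⇒ [-11, -5, -10, 5, -3, -8, 4]
-11<-3: swap(0,0), lo=1 mid=1 ⇒ [-11, -5, -10, 5, -3, -8, 4]
-5<-3: swap(1,1), lo=2 mid=2 ⇒ [-11, -5, -10, 5, -3, -8, 4]
-10<-3: swap(2,2), lo=3 mid=3 ⇒ [-11, -5, -10, 5, -3, -8, 4]
5>-3: swap(3,5), hi=4 ⇒ [-11, -5, -10, -8, -3, 5, 4]
-8<-3: swap(3,3), lo=4 mid=4 ⇒ [-11, -5, -10, -8, -3, 5, 4]
-3=-3: mid=5
done. lo=4 hi=4; a=[-11, -5, -10, -8, -3, 5, 4]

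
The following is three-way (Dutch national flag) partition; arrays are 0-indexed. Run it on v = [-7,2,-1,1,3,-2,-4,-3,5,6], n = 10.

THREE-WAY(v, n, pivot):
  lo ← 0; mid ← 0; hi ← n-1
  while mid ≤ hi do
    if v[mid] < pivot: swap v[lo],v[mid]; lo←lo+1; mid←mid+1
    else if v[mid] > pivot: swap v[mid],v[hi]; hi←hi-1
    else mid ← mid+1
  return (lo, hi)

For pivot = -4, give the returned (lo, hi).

(1, 1)

pivot = -4; lo=0, mid=0, hi=9
v[mid]=-7<-4: swap v[0],v[0]; lo=1,mid=1 → [-7,2,-1,1,3,-2,-4,-3,5,6]
v[mid]=2>-4: swap v[1],v[9]; hi=8 → [-7,6,-1,1,3,-2,-4,-3,5,2]
v[mid]=6>-4: swap v[1],v[8]; hi=7 → [-7,5,-1,1,3,-2,-4,-3,6,2]
v[mid]=5>-4: swap v[1],v[7]; hi=6 → [-7,-3,-1,1,3,-2,-4,5,6,2]
v[mid]=-3>-4: swap v[1],v[6]; hi=5 → [-7,-4,-1,1,3,-2,-3,5,6,2]
v[mid]=-4=-4: mid=2
v[mid]=-1>-4: swap v[2],v[5]; hi=4 → [-7,-4,-2,1,3,-1,-3,5,6,2]
v[mid]=-2>-4: swap v[2],v[4]; hi=3 → [-7,-4,3,1,-2,-1,-3,5,6,2]
v[mid]=3>-4: swap v[2],v[3]; hi=2 → [-7,-4,1,3,-2,-1,-3,5,6,2]
v[mid]=1>-4: swap v[2],v[2]; hi=1 → [-7,-4,1,3,-2,-1,-3,5,6,2]
end: lo=1, hi=1; v = [-7,-4,1,3,-2,-1,-3,5,6,2]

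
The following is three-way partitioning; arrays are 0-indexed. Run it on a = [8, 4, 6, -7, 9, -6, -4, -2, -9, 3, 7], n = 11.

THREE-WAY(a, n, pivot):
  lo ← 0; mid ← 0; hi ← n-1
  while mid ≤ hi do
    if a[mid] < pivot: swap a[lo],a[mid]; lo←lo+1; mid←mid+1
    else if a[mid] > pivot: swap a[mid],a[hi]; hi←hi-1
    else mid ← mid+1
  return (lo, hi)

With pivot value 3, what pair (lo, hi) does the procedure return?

pivot = 3; lo=0, mid=0, hi=10
a[mid]=8>3: swap a[0],a[10]; hi=9 → [7, 4, 6, -7, 9, -6, -4, -2, -9, 3, 8]
a[mid]=7>3: swap a[0],a[9]; hi=8 → [3, 4, 6, -7, 9, -6, -4, -2, -9, 7, 8]
a[mid]=3=3: mid=1
a[mid]=4>3: swap a[1],a[8]; hi=7 → [3, -9, 6, -7, 9, -6, -4, -2, 4, 7, 8]
a[mid]=-9<3: swap a[0],a[1]; lo=1,mid=2 → [-9, 3, 6, -7, 9, -6, -4, -2, 4, 7, 8]
a[mid]=6>3: swap a[2],a[7]; hi=6 → [-9, 3, -2, -7, 9, -6, -4, 6, 4, 7, 8]
a[mid]=-2<3: swap a[1],a[2]; lo=2,mid=3 → [-9, -2, 3, -7, 9, -6, -4, 6, 4, 7, 8]
a[mid]=-7<3: swap a[2],a[3]; lo=3,mid=4 → [-9, -2, -7, 3, 9, -6, -4, 6, 4, 7, 8]
a[mid]=9>3: swap a[4],a[6]; hi=5 → [-9, -2, -7, 3, -4, -6, 9, 6, 4, 7, 8]
a[mid]=-4<3: swap a[3],a[4]; lo=4,mid=5 → [-9, -2, -7, -4, 3, -6, 9, 6, 4, 7, 8]
a[mid]=-6<3: swap a[4],a[5]; lo=5,mid=6 → [-9, -2, -7, -4, -6, 3, 9, 6, 4, 7, 8]
end: lo=5, hi=5; a = [-9, -2, -7, -4, -6, 3, 9, 6, 4, 7, 8]

(5, 5)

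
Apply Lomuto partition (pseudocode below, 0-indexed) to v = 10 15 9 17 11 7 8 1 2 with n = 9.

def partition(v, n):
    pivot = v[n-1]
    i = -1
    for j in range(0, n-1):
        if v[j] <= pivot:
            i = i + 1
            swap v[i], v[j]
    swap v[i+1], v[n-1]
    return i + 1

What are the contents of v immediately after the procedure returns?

pivot=2, i=-1
j=0: 10>2, skip
j=1: 15>2, skip
j=2: 9>2, skip
j=3: 17>2, skip
j=4: 11>2, skip
j=5: 7>2, skip
j=6: 8>2, skip
j=7: 1≤2, i=0, swap(0,7) ⇒ 1 15 9 17 11 7 8 10 2
swap(1,8) ⇒ 1 2 9 17 11 7 8 10 15; return 1

1 2 9 17 11 7 8 10 15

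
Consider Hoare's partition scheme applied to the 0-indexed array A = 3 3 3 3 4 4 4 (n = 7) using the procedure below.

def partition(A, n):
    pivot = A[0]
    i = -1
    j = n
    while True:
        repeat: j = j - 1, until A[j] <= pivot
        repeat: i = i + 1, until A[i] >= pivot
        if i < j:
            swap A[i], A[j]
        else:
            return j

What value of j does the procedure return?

pivot=3
j stops at 3 (3), i stops at 0 (3); swap ⇒ 3 3 3 3 4 4 4
j stops at 2 (3), i stops at 1 (3); swap ⇒ 3 3 3 3 4 4 4
j stops at 1, i stops at 2; i≥j ⇒ return 1. A=3 3 3 3 4 4 4

1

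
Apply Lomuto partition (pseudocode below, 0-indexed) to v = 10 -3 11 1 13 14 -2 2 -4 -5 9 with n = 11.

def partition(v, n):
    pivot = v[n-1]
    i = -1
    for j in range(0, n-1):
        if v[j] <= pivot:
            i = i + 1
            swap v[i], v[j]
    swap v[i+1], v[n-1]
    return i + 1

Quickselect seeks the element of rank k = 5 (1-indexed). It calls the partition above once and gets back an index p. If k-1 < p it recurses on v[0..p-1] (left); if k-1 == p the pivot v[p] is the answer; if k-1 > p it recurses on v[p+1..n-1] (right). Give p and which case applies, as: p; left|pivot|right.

6; left

pivot=9, i=-1
j=0: 10>9, skip
j=1: -3≤9, i=0, swap(0,1) ⇒ -3 10 11 1 13 14 -2 2 -4 -5 9
j=2: 11>9, skip
j=3: 1≤9, i=1, swap(1,3) ⇒ -3 1 11 10 13 14 -2 2 -4 -5 9
j=4: 13>9, skip
j=5: 14>9, skip
j=6: -2≤9, i=2, swap(2,6) ⇒ -3 1 -2 10 13 14 11 2 -4 -5 9
j=7: 2≤9, i=3, swap(3,7) ⇒ -3 1 -2 2 13 14 11 10 -4 -5 9
j=8: -4≤9, i=4, swap(4,8) ⇒ -3 1 -2 2 -4 14 11 10 13 -5 9
j=9: -5≤9, i=5, swap(5,9) ⇒ -3 1 -2 2 -4 -5 11 10 13 14 9
swap(6,10) ⇒ -3 1 -2 2 -4 -5 9 10 13 14 11; return 6
p = 6; k-1 = 4 < 6 ⇒ left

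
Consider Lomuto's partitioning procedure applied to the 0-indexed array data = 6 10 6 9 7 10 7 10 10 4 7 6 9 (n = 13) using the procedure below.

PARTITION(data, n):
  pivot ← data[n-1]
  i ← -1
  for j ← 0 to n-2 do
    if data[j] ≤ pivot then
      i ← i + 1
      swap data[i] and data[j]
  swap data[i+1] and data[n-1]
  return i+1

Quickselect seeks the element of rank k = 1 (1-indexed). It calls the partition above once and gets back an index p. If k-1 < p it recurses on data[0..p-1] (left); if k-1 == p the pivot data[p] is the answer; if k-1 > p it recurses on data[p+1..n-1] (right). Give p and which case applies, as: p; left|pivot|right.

8; left

pivot = data[12] = 9; i = -1
j=0: data[0]=6 ≤ 9 → i=0, swap data[0],data[0] (no change) → 6 10 6 9 7 10 7 10 10 4 7 6 9
j=1: data[1]=10 > 9 → no swap
j=2: data[2]=6 ≤ 9 → i=1, swap data[1],data[2] → 6 6 10 9 7 10 7 10 10 4 7 6 9
j=3: data[3]=9 ≤ 9 → i=2, swap data[2],data[3] → 6 6 9 10 7 10 7 10 10 4 7 6 9
j=4: data[4]=7 ≤ 9 → i=3, swap data[3],data[4] → 6 6 9 7 10 10 7 10 10 4 7 6 9
j=5: data[5]=10 > 9 → no swap
j=6: data[6]=7 ≤ 9 → i=4, swap data[4],data[6] → 6 6 9 7 7 10 10 10 10 4 7 6 9
j=7: data[7]=10 > 9 → no swap
j=8: data[8]=10 > 9 → no swap
j=9: data[9]=4 ≤ 9 → i=5, swap data[5],data[9] → 6 6 9 7 7 4 10 10 10 10 7 6 9
j=10: data[10]=7 ≤ 9 → i=6, swap data[6],data[10] → 6 6 9 7 7 4 7 10 10 10 10 6 9
j=11: data[11]=6 ≤ 9 → i=7, swap data[7],data[11] → 6 6 9 7 7 4 7 6 10 10 10 10 9
final swap data[8],data[12] → 6 6 9 7 7 4 7 6 9 10 10 10 10; return 8
p = 8; k-1 = 0 < 8 ⇒ left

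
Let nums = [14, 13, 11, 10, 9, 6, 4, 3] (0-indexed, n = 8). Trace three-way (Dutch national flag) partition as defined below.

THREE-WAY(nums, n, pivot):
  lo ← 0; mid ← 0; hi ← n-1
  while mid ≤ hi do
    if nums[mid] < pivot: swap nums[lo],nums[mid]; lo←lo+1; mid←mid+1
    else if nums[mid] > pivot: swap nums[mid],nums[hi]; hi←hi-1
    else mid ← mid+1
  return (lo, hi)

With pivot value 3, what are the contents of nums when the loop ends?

[3, 11, 10, 9, 6, 4, 13, 14]

pivot = 3; lo=0, mid=0, hi=7
nums[mid]=14>3: swap nums[0],nums[7]; hi=6 → [3, 13, 11, 10, 9, 6, 4, 14]
nums[mid]=3=3: mid=1
nums[mid]=13>3: swap nums[1],nums[6]; hi=5 → [3, 4, 11, 10, 9, 6, 13, 14]
nums[mid]=4>3: swap nums[1],nums[5]; hi=4 → [3, 6, 11, 10, 9, 4, 13, 14]
nums[mid]=6>3: swap nums[1],nums[4]; hi=3 → [3, 9, 11, 10, 6, 4, 13, 14]
nums[mid]=9>3: swap nums[1],nums[3]; hi=2 → [3, 10, 11, 9, 6, 4, 13, 14]
nums[mid]=10>3: swap nums[1],nums[2]; hi=1 → [3, 11, 10, 9, 6, 4, 13, 14]
nums[mid]=11>3: swap nums[1],nums[1]; hi=0 → [3, 11, 10, 9, 6, 4, 13, 14]
end: lo=0, hi=0; nums = [3, 11, 10, 9, 6, 4, 13, 14]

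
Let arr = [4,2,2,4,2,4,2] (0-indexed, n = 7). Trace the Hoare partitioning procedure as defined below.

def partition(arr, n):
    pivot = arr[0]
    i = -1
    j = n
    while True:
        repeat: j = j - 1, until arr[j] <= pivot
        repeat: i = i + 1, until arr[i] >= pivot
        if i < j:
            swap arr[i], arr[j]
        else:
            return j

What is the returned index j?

pivot = arr[0] = 4; i = -1, j = 7
j→6 (arr[6]=2≤4), i→0 (arr[0]=4≥4); i<j, swap → [2,2,2,4,2,4,4]
j→5 (arr[5]=4≤4), i→3 (arr[3]=4≥4); i<j, swap → [2,2,2,4,2,4,4]
j→4, i→5; i≥j, return j=4. arr = [2,2,2,4,2,4,4]

4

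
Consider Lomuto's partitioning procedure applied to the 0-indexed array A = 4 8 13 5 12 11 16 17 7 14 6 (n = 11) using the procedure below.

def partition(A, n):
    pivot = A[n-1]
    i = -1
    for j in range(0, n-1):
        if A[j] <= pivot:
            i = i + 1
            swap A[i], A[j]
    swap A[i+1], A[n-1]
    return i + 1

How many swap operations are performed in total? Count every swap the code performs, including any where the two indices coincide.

pivot=6, i=-1
j=0: 4≤6, i=0, swap(0,0) ⇒ 4 8 13 5 12 11 16 17 7 14 6
j=1: 8>6, skip
j=2: 13>6, skip
j=3: 5≤6, i=1, swap(1,3) ⇒ 4 5 13 8 12 11 16 17 7 14 6
j=4: 12>6, skip
j=5: 11>6, skip
j=6: 16>6, skip
j=7: 17>6, skip
j=8: 7>6, skip
j=9: 14>6, skip
swap(2,10) ⇒ 4 5 6 8 12 11 16 17 7 14 13; return 2

3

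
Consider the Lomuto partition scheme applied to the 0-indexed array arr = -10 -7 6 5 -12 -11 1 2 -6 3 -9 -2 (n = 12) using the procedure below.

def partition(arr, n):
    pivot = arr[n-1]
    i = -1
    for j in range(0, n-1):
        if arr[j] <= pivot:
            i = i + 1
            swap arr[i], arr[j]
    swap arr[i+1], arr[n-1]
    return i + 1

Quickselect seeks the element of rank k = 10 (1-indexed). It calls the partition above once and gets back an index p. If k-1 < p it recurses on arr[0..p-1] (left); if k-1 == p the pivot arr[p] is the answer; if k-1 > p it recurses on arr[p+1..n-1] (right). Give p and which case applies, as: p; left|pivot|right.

6; right

pivot=-2, i=-1
j=0: -10≤-2, i=0, swap(0,0) ⇒ -10 -7 6 5 -12 -11 1 2 -6 3 -9 -2
j=1: -7≤-2, i=1, swap(1,1) ⇒ -10 -7 6 5 -12 -11 1 2 -6 3 -9 -2
j=2: 6>-2, skip
j=3: 5>-2, skip
j=4: -12≤-2, i=2, swap(2,4) ⇒ -10 -7 -12 5 6 -11 1 2 -6 3 -9 -2
j=5: -11≤-2, i=3, swap(3,5) ⇒ -10 -7 -12 -11 6 5 1 2 -6 3 -9 -2
j=6: 1>-2, skip
j=7: 2>-2, skip
j=8: -6≤-2, i=4, swap(4,8) ⇒ -10 -7 -12 -11 -6 5 1 2 6 3 -9 -2
j=9: 3>-2, skip
j=10: -9≤-2, i=5, swap(5,10) ⇒ -10 -7 -12 -11 -6 -9 1 2 6 3 5 -2
swap(6,11) ⇒ -10 -7 -12 -11 -6 -9 -2 2 6 3 5 1; return 6
p = 6; k-1 = 9 > 6 ⇒ right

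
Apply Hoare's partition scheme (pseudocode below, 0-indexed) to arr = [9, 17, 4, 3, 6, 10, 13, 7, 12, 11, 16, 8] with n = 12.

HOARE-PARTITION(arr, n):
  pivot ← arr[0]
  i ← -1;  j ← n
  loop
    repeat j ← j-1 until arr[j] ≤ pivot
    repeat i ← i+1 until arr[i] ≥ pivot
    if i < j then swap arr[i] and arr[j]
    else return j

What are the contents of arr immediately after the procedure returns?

pivot = arr[0] = 9; i = -1, j = 12
j→11 (arr[11]=8≤9), i→0 (arr[0]=9≥9); i<j, swap → [8, 17, 4, 3, 6, 10, 13, 7, 12, 11, 16, 9]
j→7 (arr[7]=7≤9), i→1 (arr[1]=17≥9); i<j, swap → [8, 7, 4, 3, 6, 10, 13, 17, 12, 11, 16, 9]
j→4, i→5; i≥j, return j=4. arr = [8, 7, 4, 3, 6, 10, 13, 17, 12, 11, 16, 9]

[8, 7, 4, 3, 6, 10, 13, 17, 12, 11, 16, 9]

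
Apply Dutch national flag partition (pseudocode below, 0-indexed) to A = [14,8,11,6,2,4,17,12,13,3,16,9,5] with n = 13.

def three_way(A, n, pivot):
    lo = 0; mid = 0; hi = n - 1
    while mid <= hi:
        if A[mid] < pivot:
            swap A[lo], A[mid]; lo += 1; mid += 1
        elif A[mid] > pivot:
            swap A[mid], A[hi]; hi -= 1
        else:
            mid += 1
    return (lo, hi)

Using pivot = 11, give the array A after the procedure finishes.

pivot = 11; lo=0, mid=0, hi=12
A[mid]=14>11: swap A[0],A[12]; hi=11 → [5,8,11,6,2,4,17,12,13,3,16,9,14]
A[mid]=5<11: swap A[0],A[0]; lo=1,mid=1 → [5,8,11,6,2,4,17,12,13,3,16,9,14]
A[mid]=8<11: swap A[1],A[1]; lo=2,mid=2 → [5,8,11,6,2,4,17,12,13,3,16,9,14]
A[mid]=11=11: mid=3
A[mid]=6<11: swap A[2],A[3]; lo=3,mid=4 → [5,8,6,11,2,4,17,12,13,3,16,9,14]
A[mid]=2<11: swap A[3],A[4]; lo=4,mid=5 → [5,8,6,2,11,4,17,12,13,3,16,9,14]
A[mid]=4<11: swap A[4],A[5]; lo=5,mid=6 → [5,8,6,2,4,11,17,12,13,3,16,9,14]
A[mid]=17>11: swap A[6],A[11]; hi=10 → [5,8,6,2,4,11,9,12,13,3,16,17,14]
A[mid]=9<11: swap A[5],A[6]; lo=6,mid=7 → [5,8,6,2,4,9,11,12,13,3,16,17,14]
A[mid]=12>11: swap A[7],A[10]; hi=9 → [5,8,6,2,4,9,11,16,13,3,12,17,14]
A[mid]=16>11: swap A[7],A[9]; hi=8 → [5,8,6,2,4,9,11,3,13,16,12,17,14]
A[mid]=3<11: swap A[6],A[7]; lo=7,mid=8 → [5,8,6,2,4,9,3,11,13,16,12,17,14]
A[mid]=13>11: swap A[8],A[8]; hi=7 → [5,8,6,2,4,9,3,11,13,16,12,17,14]
end: lo=7, hi=7; A = [5,8,6,2,4,9,3,11,13,16,12,17,14]

[5,8,6,2,4,9,3,11,13,16,12,17,14]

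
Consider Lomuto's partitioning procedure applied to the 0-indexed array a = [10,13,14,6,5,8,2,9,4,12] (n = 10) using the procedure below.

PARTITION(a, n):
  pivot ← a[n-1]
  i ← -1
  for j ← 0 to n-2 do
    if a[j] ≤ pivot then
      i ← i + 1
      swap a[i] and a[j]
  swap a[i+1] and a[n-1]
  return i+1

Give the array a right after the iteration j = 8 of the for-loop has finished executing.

pivot = a[9] = 12; i = -1
j=0: a[0]=10 ≤ 12 → i=0, swap a[0],a[0] (no change) → [10,13,14,6,5,8,2,9,4,12]
j=1: a[1]=13 > 12 → no swap
j=2: a[2]=14 > 12 → no swap
j=3: a[3]=6 ≤ 12 → i=1, swap a[1],a[3] → [10,6,14,13,5,8,2,9,4,12]
j=4: a[4]=5 ≤ 12 → i=2, swap a[2],a[4] → [10,6,5,13,14,8,2,9,4,12]
j=5: a[5]=8 ≤ 12 → i=3, swap a[3],a[5] → [10,6,5,8,14,13,2,9,4,12]
j=6: a[6]=2 ≤ 12 → i=4, swap a[4],a[6] → [10,6,5,8,2,13,14,9,4,12]
j=7: a[7]=9 ≤ 12 → i=5, swap a[5],a[7] → [10,6,5,8,2,9,14,13,4,12]
j=8: a[8]=4 ≤ 12 → i=6, swap a[6],a[8] → [10,6,5,8,2,9,4,13,14,12]
(after j=8) a = [10,6,5,8,2,9,4,13,14,12]

[10,6,5,8,2,9,4,13,14,12]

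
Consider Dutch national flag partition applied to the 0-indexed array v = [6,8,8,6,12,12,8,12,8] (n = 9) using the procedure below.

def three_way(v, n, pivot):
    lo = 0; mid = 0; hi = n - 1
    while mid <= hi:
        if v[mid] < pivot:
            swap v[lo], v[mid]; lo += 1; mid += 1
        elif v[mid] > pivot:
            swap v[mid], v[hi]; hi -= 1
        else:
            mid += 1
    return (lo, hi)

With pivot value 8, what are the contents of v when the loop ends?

[6,6,8,8,8,8,12,12,12]

lo=0 mid=0 hi=8
6<8: swap(0,0), lo=1 mid=1 ⇒ [6,8,8,6,12,12,8,12,8]
8=8: mid=2
8=8: mid=3
6<8: swap(1,3), lo=2 mid=4 ⇒ [6,6,8,8,12,12,8,12,8]
12>8: swap(4,8), hi=7 ⇒ [6,6,8,8,8,12,8,12,12]
8=8: mid=5
12>8: swap(5,7), hi=6 ⇒ [6,6,8,8,8,12,8,12,12]
12>8: swap(5,6), hi=5 ⇒ [6,6,8,8,8,8,12,12,12]
8=8: mid=6
done. lo=2 hi=5; v=[6,6,8,8,8,8,12,12,12]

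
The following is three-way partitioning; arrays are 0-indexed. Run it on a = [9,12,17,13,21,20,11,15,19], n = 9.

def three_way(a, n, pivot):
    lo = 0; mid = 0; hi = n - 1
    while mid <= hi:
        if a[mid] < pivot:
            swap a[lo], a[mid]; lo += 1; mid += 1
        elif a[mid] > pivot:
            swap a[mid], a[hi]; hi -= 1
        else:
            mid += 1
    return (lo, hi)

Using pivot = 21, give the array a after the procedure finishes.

pivot = 21; lo=0, mid=0, hi=8
a[mid]=9<21: swap a[0],a[0]; lo=1,mid=1 → [9,12,17,13,21,20,11,15,19]
a[mid]=12<21: swap a[1],a[1]; lo=2,mid=2 → [9,12,17,13,21,20,11,15,19]
a[mid]=17<21: swap a[2],a[2]; lo=3,mid=3 → [9,12,17,13,21,20,11,15,19]
a[mid]=13<21: swap a[3],a[3]; lo=4,mid=4 → [9,12,17,13,21,20,11,15,19]
a[mid]=21=21: mid=5
a[mid]=20<21: swap a[4],a[5]; lo=5,mid=6 → [9,12,17,13,20,21,11,15,19]
a[mid]=11<21: swap a[5],a[6]; lo=6,mid=7 → [9,12,17,13,20,11,21,15,19]
a[mid]=15<21: swap a[6],a[7]; lo=7,mid=8 → [9,12,17,13,20,11,15,21,19]
a[mid]=19<21: swap a[7],a[8]; lo=8,mid=9 → [9,12,17,13,20,11,15,19,21]
end: lo=8, hi=8; a = [9,12,17,13,20,11,15,19,21]

[9,12,17,13,20,11,15,19,21]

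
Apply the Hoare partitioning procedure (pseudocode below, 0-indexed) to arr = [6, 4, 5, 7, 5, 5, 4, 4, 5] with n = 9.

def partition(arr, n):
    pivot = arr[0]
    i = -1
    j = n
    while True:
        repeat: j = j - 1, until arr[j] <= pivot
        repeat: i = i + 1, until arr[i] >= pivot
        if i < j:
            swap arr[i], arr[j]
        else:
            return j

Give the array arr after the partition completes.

[5, 4, 5, 4, 5, 5, 4, 7, 6]

pivot=6
j stops at 8 (5), i stops at 0 (6); swap ⇒ [5, 4, 5, 7, 5, 5, 4, 4, 6]
j stops at 7 (4), i stops at 3 (7); swap ⇒ [5, 4, 5, 4, 5, 5, 4, 7, 6]
j stops at 6, i stops at 7; i≥j ⇒ return 6. arr=[5, 4, 5, 4, 5, 5, 4, 7, 6]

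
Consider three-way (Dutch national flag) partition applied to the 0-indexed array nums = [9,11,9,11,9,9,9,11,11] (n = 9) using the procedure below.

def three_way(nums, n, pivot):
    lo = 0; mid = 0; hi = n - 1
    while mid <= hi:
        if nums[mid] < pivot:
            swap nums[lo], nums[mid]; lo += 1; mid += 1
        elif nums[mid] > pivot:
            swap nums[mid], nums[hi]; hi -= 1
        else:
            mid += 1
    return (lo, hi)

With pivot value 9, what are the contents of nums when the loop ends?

pivot = 9; lo=0, mid=0, hi=8
nums[mid]=9=9: mid=1
nums[mid]=11>9: swap nums[1],nums[8]; hi=7 → [9,11,9,11,9,9,9,11,11]
nums[mid]=11>9: swap nums[1],nums[7]; hi=6 → [9,11,9,11,9,9,9,11,11]
nums[mid]=11>9: swap nums[1],nums[6]; hi=5 → [9,9,9,11,9,9,11,11,11]
nums[mid]=9=9: mid=2
nums[mid]=9=9: mid=3
nums[mid]=11>9: swap nums[3],nums[5]; hi=4 → [9,9,9,9,9,11,11,11,11]
nums[mid]=9=9: mid=4
nums[mid]=9=9: mid=5
end: lo=0, hi=4; nums = [9,9,9,9,9,11,11,11,11]

[9,9,9,9,9,11,11,11,11]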